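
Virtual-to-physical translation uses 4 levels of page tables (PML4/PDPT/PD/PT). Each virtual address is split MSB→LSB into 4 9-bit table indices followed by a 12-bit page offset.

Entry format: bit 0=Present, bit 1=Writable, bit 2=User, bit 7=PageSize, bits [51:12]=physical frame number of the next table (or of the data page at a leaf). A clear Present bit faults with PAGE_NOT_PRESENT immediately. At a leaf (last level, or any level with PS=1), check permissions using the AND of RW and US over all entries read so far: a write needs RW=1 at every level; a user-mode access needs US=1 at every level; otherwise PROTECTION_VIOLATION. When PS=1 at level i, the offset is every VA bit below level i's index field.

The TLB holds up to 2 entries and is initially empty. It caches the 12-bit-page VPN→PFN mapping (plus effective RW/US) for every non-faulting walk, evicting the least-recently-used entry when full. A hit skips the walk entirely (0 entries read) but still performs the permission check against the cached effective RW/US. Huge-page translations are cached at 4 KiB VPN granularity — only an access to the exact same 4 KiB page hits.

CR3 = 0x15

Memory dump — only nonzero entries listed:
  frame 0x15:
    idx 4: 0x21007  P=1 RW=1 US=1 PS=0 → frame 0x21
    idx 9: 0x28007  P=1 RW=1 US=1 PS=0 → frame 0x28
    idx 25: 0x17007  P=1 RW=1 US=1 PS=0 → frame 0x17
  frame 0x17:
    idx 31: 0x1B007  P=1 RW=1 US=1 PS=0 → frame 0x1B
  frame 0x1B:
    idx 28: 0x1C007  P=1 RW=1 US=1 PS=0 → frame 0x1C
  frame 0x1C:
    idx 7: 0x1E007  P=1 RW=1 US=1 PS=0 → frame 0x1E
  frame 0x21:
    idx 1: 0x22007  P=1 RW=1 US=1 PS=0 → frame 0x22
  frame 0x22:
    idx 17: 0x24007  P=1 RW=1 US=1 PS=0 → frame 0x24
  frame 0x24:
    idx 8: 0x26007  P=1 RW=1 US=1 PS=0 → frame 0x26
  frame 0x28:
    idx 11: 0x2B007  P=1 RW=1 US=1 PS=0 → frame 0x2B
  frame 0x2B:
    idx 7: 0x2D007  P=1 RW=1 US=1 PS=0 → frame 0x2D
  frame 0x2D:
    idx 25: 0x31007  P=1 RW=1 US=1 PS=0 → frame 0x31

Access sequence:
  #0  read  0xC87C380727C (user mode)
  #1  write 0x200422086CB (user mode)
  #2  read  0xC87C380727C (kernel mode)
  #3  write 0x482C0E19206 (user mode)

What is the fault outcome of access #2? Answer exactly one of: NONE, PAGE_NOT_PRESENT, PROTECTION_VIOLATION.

Walk each access:
#0 VA=0xC87C380727C (r,user):
  L0 @0x15[25] → 0x17007  P=1,RW=1,US=1,PS=0
  L1 @0x17[31] → 0x1B007  P=1,RW=1,US=1,PS=0
  L2 @0x1B[28] → 0x1C007  P=1,RW=1,US=1,PS=0
  L3 @0x1C[7] → 0x1E007  P=1,RW=1,US=1,PS=0
  → PA=0x1E27C  (4 entries read)
#1 VA=0x200422086CB (w,user):
  L0 @0x15[4] → 0x21007  P=1,RW=1,US=1,PS=0
  L1 @0x21[1] → 0x22007  P=1,RW=1,US=1,PS=0
  L2 @0x22[17] → 0x24007  P=1,RW=1,US=1,PS=0
  L3 @0x24[8] → 0x26007  P=1,RW=1,US=1,PS=0
  → PA=0x266CB  (4 entries read)
#2 VA=0xC87C380727C (r,kernel):
  TLB hit vpn=0xC87C3807 → PA=0x1E27C
#3 VA=0x482C0E19206 (w,user):
  L0 @0x15[9] → 0x28007  P=1,RW=1,US=1,PS=0
  L1 @0x28[11] → 0x2B007  P=1,RW=1,US=1,PS=0
  L2 @0x2B[7] → 0x2D007  P=1,RW=1,US=1,PS=0
  L3 @0x2D[25] → 0x31007  P=1,RW=1,US=1,PS=0
  → PA=0x31206  (4 entries read)

Access #2 fault: NONE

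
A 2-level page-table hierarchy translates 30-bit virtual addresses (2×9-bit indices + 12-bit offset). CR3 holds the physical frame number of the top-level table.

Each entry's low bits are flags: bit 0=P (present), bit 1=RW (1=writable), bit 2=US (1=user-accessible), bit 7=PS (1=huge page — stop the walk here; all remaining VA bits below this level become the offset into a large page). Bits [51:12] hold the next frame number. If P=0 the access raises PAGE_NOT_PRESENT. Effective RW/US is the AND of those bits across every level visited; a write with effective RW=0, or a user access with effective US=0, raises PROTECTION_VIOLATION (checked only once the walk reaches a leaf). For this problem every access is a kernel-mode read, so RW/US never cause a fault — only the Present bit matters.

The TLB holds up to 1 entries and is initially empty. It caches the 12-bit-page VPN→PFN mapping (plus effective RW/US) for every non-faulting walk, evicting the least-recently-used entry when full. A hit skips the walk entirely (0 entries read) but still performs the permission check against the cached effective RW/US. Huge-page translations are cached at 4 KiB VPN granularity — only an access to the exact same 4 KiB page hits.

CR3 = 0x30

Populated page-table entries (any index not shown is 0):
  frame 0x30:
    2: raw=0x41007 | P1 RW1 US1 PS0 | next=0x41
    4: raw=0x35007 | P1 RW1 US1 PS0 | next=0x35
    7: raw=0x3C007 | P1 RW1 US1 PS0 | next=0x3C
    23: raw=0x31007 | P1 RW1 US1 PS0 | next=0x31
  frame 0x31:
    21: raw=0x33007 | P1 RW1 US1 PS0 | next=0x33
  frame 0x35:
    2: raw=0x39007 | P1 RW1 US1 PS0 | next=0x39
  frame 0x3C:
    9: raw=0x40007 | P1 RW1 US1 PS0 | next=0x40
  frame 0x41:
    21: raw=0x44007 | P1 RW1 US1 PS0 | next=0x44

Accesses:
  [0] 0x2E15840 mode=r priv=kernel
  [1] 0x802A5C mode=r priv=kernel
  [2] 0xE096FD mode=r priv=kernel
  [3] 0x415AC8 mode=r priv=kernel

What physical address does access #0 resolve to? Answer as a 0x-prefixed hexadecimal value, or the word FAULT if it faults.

Per-access translation:
#0 VA=0x2E15840 (r,kernel):
  L0: frame=0x30 idx=23 entry=0x31007 [P=1 RW=1 US=1 PS=0]
  L1: frame=0x31 idx=21 entry=0x33007 [P=1 RW=1 US=1 PS=0]
  ✓ 0x33840  — 2 lookups
#1 VA=0x802A5C (r,kernel):
  L0: frame=0x30 idx=4 entry=0x35007 [P=1 RW=1 US=1 PS=0]
  L1: frame=0x35 idx=2 entry=0x39007 [P=1 RW=1 US=1 PS=0]
  ✓ 0x39A5C  — 2 lookups
#2 VA=0xE096FD (r,kernel):
  L0: frame=0x30 idx=7 entry=0x3C007 [P=1 RW=1 US=1 PS=0]
  L1: frame=0x3C idx=9 entry=0x40007 [P=1 RW=1 US=1 PS=0]
  ✓ 0x406FD  — 2 lookups
#3 VA=0x415AC8 (r,kernel):
  L0: frame=0x30 idx=2 entry=0x41007 [P=1 RW=1 US=1 PS=0]
  L1: frame=0x41 idx=21 entry=0x44007 [P=1 RW=1 US=1 PS=0]
  ✓ 0x44AC8  — 2 lookups

Access #0 PA: 0x33840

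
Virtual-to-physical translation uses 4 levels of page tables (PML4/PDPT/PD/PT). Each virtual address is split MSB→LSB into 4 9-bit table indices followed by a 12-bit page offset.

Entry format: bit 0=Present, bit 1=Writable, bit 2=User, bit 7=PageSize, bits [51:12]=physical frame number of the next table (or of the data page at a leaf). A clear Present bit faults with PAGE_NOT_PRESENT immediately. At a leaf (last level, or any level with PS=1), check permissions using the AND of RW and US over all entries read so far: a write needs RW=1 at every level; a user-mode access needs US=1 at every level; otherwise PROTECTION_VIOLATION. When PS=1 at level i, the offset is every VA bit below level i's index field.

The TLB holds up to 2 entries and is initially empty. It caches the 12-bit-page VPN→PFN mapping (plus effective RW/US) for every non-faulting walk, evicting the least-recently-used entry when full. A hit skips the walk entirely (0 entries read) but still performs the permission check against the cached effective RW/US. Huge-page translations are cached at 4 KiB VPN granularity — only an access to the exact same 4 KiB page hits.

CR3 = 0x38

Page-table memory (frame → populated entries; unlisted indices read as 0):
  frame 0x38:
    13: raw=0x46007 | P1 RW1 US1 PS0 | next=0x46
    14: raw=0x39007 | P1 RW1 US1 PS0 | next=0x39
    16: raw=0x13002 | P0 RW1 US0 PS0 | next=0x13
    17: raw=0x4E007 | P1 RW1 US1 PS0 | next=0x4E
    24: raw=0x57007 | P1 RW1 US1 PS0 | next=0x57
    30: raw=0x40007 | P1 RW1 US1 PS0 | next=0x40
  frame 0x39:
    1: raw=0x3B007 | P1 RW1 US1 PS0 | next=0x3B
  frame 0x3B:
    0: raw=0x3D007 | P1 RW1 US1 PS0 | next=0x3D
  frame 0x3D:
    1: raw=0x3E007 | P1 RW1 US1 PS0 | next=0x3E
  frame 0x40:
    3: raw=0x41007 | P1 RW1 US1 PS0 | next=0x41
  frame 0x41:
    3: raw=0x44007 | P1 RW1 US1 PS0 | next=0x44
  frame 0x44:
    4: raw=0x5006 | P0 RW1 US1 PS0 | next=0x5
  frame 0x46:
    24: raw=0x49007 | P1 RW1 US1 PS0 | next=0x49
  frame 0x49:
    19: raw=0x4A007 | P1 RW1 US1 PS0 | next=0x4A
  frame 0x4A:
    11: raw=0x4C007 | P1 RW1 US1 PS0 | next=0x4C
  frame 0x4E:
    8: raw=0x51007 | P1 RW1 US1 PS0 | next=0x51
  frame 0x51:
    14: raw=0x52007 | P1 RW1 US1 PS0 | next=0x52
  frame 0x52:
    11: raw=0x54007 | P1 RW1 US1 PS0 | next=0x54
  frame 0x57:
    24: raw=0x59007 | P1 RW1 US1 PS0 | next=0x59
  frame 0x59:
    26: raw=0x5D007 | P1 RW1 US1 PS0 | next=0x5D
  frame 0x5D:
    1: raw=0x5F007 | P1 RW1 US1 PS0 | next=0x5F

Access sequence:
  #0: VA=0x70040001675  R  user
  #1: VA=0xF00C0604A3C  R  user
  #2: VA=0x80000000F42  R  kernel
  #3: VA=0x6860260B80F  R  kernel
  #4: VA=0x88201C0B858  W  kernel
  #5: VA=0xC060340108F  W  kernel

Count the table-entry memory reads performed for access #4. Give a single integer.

Walk each access:
#0 VA=0x70040001675 (r,user):
  L0: frame=0x38 idx=14 entry=0x39007 [P=1 RW=1 US=1 PS=0]
  L1: frame=0x39 idx=1 entry=0x3B007 [P=1 RW=1 US=1 PS=0]
  L2: frame=0x3B idx=0 entry=0x3D007 [P=1 RW=1 US=1 PS=0]
  L3: frame=0x3D idx=1 entry=0x3E007 [P=1 RW=1 US=1 PS=0]
  ⇒ phys 0x3E675  [4 reads]
#1 VA=0xF00C0604A3C (r,user):
  L0: frame=0x38 idx=30 entry=0x40007 [P=1 RW=1 US=1 PS=0]
  L1: frame=0x40 idx=3 entry=0x41007 [P=1 RW=1 US=1 PS=0]
  L2: frame=0x41 idx=3 entry=0x44007 [P=1 RW=1 US=1 PS=0]
  L3: frame=0x44 idx=4 entry=0x5006 [P=0 RW=1 US=1 PS=0]
  ✗ PAGE_NOT_PRESENT  [4 reads]
#2 VA=0x80000000F42 (r,kernel):
  L0: frame=0x38 idx=16 entry=0x13002 [P=0 RW=1 US=0 PS=0]
  ✗ PAGE_NOT_PRESENT  [1 reads]
#3 VA=0x6860260B80F (r,kernel):
  L0: frame=0x38 idx=13 entry=0x46007 [P=1 RW=1 US=1 PS=0]
  L1: frame=0x46 idx=24 entry=0x49007 [P=1 RW=1 US=1 PS=0]
  L2: frame=0x49 idx=19 entry=0x4A007 [P=1 RW=1 US=1 PS=0]
  L3: frame=0x4A idx=11 entry=0x4C007 [P=1 RW=1 US=1 PS=0]
  ⇒ phys 0x4C80F  [4 reads]
#4 VA=0x88201C0B858 (w,kernel):
  L0: frame=0x38 idx=17 entry=0x4E007 [P=1 RW=1 US=1 PS=0]
  L1: frame=0x4E idx=8 entry=0x51007 [P=1 RW=1 US=1 PS=0]
  L2: frame=0x51 idx=14 entry=0x52007 [P=1 RW=1 US=1 PS=0]
  L3: frame=0x52 idx=11 entry=0x54007 [P=1 RW=1 US=1 PS=0]
  ⇒ phys 0x54858  [4 reads]
#5 VA=0xC060340108F (w,kernel):
  L0: frame=0x38 idx=24 entry=0x57007 [P=1 RW=1 US=1 PS=0]
  L1: frame=0x57 idx=24 entry=0x59007 [P=1 RW=1 US=1 PS=0]
  L2: frame=0x59 idx=26 entry=0x5D007 [P=1 RW=1 US=1 PS=0]
  L3: frame=0x5D idx=1 entry=0x5F007 [P=1 RW=1 US=1 PS=0]
  ⇒ phys 0x5F08F  [4 reads]

Entries read for #4: 4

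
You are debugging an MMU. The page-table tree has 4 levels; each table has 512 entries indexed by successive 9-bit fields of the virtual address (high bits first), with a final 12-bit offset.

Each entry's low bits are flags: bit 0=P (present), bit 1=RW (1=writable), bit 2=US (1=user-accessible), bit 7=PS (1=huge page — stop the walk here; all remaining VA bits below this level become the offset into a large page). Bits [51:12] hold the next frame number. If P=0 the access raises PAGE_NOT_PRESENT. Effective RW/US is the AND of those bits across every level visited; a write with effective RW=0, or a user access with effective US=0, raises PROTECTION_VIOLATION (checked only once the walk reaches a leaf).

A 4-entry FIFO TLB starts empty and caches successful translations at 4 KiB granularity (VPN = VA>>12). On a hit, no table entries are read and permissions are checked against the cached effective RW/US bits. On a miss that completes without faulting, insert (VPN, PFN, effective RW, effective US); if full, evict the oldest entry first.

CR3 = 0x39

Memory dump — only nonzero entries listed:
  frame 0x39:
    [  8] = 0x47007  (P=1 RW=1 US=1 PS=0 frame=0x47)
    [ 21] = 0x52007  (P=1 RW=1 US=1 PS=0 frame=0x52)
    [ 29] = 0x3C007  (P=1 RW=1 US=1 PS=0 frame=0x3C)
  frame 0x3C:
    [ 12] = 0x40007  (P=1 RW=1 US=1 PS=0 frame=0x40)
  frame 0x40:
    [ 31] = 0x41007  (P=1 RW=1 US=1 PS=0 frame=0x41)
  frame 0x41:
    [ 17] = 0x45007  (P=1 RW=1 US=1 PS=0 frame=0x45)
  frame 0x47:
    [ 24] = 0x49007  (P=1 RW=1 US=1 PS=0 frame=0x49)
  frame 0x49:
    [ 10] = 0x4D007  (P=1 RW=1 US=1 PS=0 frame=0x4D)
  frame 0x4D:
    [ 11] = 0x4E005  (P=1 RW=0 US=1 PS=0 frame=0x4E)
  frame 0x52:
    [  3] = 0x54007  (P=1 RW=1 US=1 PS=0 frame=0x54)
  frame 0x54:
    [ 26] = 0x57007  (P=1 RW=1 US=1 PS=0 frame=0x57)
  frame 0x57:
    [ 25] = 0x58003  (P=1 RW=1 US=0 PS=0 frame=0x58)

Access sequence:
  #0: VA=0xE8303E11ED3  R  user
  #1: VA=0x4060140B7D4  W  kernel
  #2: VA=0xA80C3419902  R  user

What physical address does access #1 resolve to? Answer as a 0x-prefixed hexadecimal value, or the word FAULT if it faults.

Per-access translation:
#0 VA=0xE8303E11ED3 (r,user):
  [0] read 0x39 idx=29: raw=0x3C007 flags P=1 W=1 U=1 S=0
  [1] read 0x3C idx=12: raw=0x40007 flags P=1 W=1 U=1 S=0
  [2] read 0x40 idx=31: raw=0x41007 flags P=1 W=1 U=1 S=0
  [3] read 0x41 idx=17: raw=0x45007 flags P=1 W=1 U=1 S=0
  ✓ 0x45ED3  — 4 lookups
#1 VA=0x4060140B7D4 (w,kernel):
  [0] read 0x39 idx=8: raw=0x47007 flags P=1 W=1 U=1 S=0
  [1] read 0x47 idx=24: raw=0x49007 flags P=1 W=1 U=1 S=0
  [2] read 0x49 idx=10: raw=0x4D007 flags P=1 W=1 U=1 S=0
  [3] read 0x4D idx=11: raw=0x4E005 flags P=1 W=0 U=1 S=0
  ✗ PROTECTION_VIOLATION  [4 reads]
#2 VA=0xA80C3419902 (r,user):
  [0] read 0x39 idx=21: raw=0x52007 flags P=1 W=1 U=1 S=0
  [1] read 0x52 idx=3: raw=0x54007 flags P=1 W=1 U=1 S=0
  [2] read 0x54 idx=26: raw=0x57007 flags P=1 W=1 U=1 S=0
  [3] read 0x57 idx=25: raw=0x58003 flags P=1 W=1 U=0 S=0
  ✗ PROTECTION_VIOLATION  [4 reads]

Access #1 PA: FAULT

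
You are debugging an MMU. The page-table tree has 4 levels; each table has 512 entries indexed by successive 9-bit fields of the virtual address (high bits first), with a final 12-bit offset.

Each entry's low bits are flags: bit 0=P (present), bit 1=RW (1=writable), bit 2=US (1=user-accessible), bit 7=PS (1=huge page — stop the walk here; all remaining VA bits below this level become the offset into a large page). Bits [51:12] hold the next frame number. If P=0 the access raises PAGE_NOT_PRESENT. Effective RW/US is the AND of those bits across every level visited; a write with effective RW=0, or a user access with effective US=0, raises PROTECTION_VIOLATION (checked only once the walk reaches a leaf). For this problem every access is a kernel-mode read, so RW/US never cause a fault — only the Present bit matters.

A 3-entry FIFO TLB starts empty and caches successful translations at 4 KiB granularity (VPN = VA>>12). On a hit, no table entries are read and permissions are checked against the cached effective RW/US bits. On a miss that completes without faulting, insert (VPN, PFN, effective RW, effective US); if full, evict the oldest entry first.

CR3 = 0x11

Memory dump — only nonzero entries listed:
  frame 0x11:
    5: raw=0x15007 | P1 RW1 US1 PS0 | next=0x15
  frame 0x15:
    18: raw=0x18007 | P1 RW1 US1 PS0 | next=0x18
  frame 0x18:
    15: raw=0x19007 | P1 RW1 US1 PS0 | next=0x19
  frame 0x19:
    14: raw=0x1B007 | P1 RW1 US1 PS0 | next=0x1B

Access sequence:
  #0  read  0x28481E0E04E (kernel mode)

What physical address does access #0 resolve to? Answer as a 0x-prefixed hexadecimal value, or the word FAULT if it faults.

Per-access translation:
#0 VA=0x28481E0E04E (r,kernel):
  lvl0: tbl 0x11, slot 5 ⇒ 0x15007 (P1/RW1/US1/PS0)
  lvl1: tbl 0x15, slot 18 ⇒ 0x18007 (P1/RW1/US1/PS0)
  lvl2: tbl 0x18, slot 15 ⇒ 0x19007 (P1/RW1/US1/PS0)
  lvl3: tbl 0x19, slot 14 ⇒ 0x1B007 (P1/RW1/US1/PS0)
  → PA=0x1B04E  (4 entries read)

Access #0 PA: 0x1B04E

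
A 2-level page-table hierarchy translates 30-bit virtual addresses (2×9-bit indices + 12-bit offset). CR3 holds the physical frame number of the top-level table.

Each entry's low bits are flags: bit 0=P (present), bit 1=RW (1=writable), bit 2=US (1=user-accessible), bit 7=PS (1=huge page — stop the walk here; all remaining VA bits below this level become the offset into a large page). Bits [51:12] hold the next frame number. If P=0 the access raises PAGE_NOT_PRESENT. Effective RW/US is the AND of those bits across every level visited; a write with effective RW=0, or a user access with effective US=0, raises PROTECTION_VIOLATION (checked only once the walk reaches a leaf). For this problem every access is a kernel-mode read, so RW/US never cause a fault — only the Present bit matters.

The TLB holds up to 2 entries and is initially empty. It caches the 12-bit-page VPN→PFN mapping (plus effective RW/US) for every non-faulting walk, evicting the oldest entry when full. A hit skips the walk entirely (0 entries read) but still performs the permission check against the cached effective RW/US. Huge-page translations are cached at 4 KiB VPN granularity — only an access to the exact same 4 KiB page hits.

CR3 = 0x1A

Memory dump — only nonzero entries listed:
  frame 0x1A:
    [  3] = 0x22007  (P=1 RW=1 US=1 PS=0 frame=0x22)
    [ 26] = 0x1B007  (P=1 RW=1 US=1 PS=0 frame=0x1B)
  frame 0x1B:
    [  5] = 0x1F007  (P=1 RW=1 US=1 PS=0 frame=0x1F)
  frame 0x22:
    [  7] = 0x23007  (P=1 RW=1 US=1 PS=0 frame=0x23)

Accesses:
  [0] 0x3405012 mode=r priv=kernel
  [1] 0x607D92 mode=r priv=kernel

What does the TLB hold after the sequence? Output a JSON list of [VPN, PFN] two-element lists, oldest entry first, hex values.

Trace:
#0 VA=0x3405012 (r,kernel):
  L0 @0x1A[26] → 0x1B007  P=1,RW=1,US=1,PS=0
  L1 @0x1B[5] → 0x1F007  P=1,RW=1,US=1,PS=0
  ✓ 0x1F012  — 2 lookups
#1 VA=0x607D92 (r,kernel):
  L0 @0x1A[3] → 0x22007  P=1,RW=1,US=1,PS=0
  L1 @0x22[7] → 0x23007  P=1,RW=1,US=1,PS=0
  ✓ 0x23D92  — 2 lookups

TLB: [["0x3405", "0x1F"], ["0x607", "0x23"]]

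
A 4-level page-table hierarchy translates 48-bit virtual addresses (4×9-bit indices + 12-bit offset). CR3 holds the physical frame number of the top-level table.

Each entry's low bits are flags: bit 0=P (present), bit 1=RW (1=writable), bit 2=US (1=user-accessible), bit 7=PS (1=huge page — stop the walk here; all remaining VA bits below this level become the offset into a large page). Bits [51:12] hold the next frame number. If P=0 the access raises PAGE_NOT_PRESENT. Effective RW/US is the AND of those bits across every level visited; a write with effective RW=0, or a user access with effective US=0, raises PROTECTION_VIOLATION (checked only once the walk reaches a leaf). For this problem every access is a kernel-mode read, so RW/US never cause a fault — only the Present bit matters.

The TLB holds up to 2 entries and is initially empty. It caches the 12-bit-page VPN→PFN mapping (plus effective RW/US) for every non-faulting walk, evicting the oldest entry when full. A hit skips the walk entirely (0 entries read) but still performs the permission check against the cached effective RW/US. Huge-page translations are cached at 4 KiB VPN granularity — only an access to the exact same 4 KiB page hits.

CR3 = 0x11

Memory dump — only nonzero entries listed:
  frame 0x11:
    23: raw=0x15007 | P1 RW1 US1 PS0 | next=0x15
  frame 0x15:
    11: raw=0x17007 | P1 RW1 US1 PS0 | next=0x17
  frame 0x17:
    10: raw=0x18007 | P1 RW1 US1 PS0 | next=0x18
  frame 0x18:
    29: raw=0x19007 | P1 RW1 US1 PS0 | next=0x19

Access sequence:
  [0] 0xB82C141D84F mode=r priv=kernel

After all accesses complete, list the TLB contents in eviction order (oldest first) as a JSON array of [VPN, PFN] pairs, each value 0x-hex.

Walk each access:
#0 VA=0xB82C141D84F (r,kernel):
  lvl0: tbl 0x11, slot 23 ⇒ 0x15007 (P1/RW1/US1/PS0)
  lvl1: tbl 0x15, slot 11 ⇒ 0x17007 (P1/RW1/US1/PS0)
  lvl2: tbl 0x17, slot 10 ⇒ 0x18007 (P1/RW1/US1/PS0)
  lvl3: tbl 0x18, slot 29 ⇒ 0x19007 (P1/RW1/US1/PS0)
  ⇒ phys 0x1984F  [4 reads]

TLB: [["0xB82C141D", "0x19"]]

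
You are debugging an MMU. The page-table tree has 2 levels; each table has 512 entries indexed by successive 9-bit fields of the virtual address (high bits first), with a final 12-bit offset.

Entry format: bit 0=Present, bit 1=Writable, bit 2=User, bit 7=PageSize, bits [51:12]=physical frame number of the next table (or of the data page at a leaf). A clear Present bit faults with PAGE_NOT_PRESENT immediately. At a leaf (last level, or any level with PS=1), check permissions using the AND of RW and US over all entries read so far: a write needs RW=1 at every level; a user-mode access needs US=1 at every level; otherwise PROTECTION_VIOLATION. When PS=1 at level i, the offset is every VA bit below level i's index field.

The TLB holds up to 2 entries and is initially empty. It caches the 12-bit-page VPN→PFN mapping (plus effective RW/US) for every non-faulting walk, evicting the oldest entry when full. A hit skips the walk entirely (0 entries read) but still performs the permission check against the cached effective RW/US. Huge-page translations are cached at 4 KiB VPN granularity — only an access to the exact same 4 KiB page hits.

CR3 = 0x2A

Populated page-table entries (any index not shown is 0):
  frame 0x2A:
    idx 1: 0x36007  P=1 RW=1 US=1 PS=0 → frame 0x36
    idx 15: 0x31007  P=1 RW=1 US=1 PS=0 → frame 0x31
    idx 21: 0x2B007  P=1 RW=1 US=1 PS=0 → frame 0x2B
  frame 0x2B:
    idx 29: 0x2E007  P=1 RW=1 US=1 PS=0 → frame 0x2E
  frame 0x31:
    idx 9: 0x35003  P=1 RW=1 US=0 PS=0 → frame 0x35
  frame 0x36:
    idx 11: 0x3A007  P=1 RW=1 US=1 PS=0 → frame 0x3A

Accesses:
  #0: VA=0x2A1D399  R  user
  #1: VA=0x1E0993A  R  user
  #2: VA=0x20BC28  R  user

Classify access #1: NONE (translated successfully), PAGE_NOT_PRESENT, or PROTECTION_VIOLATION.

Walk each access:
#0 VA=0x2A1D399 (r,user):
  L0: frame=0x2A idx=21 entry=0x2B007 [P=1 RW=1 US=1 PS=0]
  L1: frame=0x2B idx=29 entry=0x2E007 [P=1 RW=1 US=1 PS=0]
  ⇒ phys 0x2E399  [2 reads]
#1 VA=0x1E0993A (r,user):
  L0: frame=0x2A idx=15 entry=0x31007 [P=1 RW=1 US=1 PS=0]
  L1: frame=0x31 idx=9 entry=0x35003 [P=1 RW=1 US=0 PS=0]
  ✗ PROTECTION_VIOLATION  [2 reads]
#2 VA=0x20BC28 (r,user):
  L0: frame=0x2A idx=1 entry=0x36007 [P=1 RW=1 US=1 PS=0]
  L1: frame=0x36 idx=11 entry=0x3A007 [P=1 RW=1 US=1 PS=0]
  ⇒ phys 0x3AC28  [2 reads]

Access #1 fault: PROTECTION_VIOLATION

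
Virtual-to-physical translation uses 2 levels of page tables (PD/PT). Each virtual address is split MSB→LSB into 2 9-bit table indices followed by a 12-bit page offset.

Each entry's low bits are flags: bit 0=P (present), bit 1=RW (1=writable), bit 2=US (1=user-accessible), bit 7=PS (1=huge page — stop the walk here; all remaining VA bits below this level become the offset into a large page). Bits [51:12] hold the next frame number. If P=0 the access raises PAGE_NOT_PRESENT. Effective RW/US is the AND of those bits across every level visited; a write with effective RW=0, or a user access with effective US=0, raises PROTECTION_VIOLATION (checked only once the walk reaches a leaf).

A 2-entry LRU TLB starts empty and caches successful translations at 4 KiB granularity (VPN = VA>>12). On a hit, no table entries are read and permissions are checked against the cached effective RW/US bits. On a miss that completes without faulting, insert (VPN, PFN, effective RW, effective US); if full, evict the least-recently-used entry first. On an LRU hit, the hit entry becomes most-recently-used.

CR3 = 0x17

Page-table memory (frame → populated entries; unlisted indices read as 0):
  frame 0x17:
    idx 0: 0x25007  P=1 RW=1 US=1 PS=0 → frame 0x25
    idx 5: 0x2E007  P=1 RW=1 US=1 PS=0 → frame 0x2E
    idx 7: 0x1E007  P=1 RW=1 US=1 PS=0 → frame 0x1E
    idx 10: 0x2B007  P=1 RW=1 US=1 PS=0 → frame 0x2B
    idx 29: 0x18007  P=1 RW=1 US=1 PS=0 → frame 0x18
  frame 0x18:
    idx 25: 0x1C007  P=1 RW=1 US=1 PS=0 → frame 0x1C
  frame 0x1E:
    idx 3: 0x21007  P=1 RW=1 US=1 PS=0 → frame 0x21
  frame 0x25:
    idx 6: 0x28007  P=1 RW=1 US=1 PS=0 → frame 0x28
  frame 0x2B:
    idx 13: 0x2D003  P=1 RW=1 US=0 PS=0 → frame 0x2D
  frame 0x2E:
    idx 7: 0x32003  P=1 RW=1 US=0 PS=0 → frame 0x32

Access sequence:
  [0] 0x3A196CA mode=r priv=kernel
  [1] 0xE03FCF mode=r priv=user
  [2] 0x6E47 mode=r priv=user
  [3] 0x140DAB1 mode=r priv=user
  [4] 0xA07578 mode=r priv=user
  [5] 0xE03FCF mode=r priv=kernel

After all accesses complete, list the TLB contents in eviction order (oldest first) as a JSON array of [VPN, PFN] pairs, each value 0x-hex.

Walk each access:
#0 VA=0x3A196CA (r,kernel):
  L0 @0x17[29] → 0x18007  P=1,RW=1,US=1,PS=0
  L1 @0x18[25] → 0x1C007  P=1,RW=1,US=1,PS=0
  ✓ 0x1C6CA  — 2 lookups
#1 VA=0xE03FCF (r,user):
  L0 @0x17[7] → 0x1E007  P=1,RW=1,US=1,PS=0
  L1 @0x1E[3] → 0x21007  P=1,RW=1,US=1,PS=0
  ✓ 0x21FCF  — 2 lookups
#2 VA=0x6E47 (r,user):
  L0 @0x17[0] → 0x25007  P=1,RW=1,US=1,PS=0
  L1 @0x25[6] → 0x28007  P=1,RW=1,US=1,PS=0
  ✓ 0x28E47  — 2 lookups
#3 VA=0x140DAB1 (r,user):
  L0 @0x17[10] → 0x2B007  P=1,RW=1,US=1,PS=0
  L1 @0x2B[13] → 0x2D003  P=1,RW=1,US=0,PS=0
  → PROTECTION_VIOLATION  (2 entries read)
#4 VA=0xA07578 (r,user):
  L0 @0x17[5] → 0x2E007  P=1,RW=1,US=1,PS=0
  L1 @0x2E[7] → 0x32003  P=1,RW=1,US=0,PS=0
  → PROTECTION_VIOLATION  (2 entries read)
#5 VA=0xE03FCF (r,kernel):
  TLB hit vpn=0xE03 → PA=0x21FCF

TLB: [["0x6", "0x28"], ["0xE03", "0x21"]]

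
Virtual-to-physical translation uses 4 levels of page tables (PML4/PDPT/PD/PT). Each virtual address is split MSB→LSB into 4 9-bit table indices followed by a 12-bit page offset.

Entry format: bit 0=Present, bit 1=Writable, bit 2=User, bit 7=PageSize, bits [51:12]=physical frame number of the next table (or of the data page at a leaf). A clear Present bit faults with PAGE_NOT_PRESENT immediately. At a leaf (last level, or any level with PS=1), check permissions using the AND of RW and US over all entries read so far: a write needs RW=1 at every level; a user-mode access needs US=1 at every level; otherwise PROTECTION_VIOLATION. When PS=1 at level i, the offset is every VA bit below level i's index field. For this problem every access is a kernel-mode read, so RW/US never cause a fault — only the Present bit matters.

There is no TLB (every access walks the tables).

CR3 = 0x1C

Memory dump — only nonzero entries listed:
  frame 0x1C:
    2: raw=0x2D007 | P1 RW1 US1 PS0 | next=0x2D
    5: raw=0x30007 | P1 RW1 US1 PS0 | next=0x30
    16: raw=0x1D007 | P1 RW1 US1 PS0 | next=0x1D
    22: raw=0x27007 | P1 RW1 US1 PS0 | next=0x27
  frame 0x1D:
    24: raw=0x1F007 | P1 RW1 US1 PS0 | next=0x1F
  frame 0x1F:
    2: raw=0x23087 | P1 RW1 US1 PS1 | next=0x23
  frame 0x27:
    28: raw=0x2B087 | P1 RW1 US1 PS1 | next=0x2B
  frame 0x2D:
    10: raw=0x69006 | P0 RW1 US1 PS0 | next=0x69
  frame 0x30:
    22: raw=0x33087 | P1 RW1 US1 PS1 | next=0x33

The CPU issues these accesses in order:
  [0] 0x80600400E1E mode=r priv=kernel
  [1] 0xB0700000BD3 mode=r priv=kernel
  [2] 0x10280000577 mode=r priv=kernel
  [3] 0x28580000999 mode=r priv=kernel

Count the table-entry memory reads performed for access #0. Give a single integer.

Trace:
#0 VA=0x80600400E1E (r,kernel):
  lvl0: tbl 0x1C, slot 16 ⇒ 0x1D007 (P1/RW1/US1/PS0)
  lvl1: tbl 0x1D, slot 24 ⇒ 0x1F007 (P1/RW1/US1/PS0)
  lvl2: tbl 0x1F, slot 2 ⇒ 0x23087 (P1/RW1/US1/PS1)
  → PA=0x23E1E (huge @L2)  (3 entries read)
#1 VA=0xB0700000BD3 (r,kernel):
  lvl0: tbl 0x1C, slot 22 ⇒ 0x27007 (P1/RW1/US1/PS0)
  lvl1: tbl 0x27, slot 28 ⇒ 0x2B087 (P1/RW1/US1/PS1)
  → PA=0x2BBD3 (huge @L1)  (2 entries read)
#2 VA=0x10280000577 (r,kernel):
  lvl0: tbl 0x1C, slot 2 ⇒ 0x2D007 (P1/RW1/US1/PS0)
  lvl1: tbl 0x2D, slot 10 ⇒ 0x69006 (P0/RW1/US1/PS0)
  ⇒ fault: PAGE_NOT_PRESENT  — 2 lookups
#3 VA=0x28580000999 (r,kernel):
  lvl0: tbl 0x1C, slot 5 ⇒ 0x30007 (P1/RW1/US1/PS0)
  lvl1: tbl 0x30, slot 22 ⇒ 0x33087 (P1/RW1/US1/PS1)
  → PA=0x33999 (huge @L1)  (2 entries read)

Entries read for #0: 3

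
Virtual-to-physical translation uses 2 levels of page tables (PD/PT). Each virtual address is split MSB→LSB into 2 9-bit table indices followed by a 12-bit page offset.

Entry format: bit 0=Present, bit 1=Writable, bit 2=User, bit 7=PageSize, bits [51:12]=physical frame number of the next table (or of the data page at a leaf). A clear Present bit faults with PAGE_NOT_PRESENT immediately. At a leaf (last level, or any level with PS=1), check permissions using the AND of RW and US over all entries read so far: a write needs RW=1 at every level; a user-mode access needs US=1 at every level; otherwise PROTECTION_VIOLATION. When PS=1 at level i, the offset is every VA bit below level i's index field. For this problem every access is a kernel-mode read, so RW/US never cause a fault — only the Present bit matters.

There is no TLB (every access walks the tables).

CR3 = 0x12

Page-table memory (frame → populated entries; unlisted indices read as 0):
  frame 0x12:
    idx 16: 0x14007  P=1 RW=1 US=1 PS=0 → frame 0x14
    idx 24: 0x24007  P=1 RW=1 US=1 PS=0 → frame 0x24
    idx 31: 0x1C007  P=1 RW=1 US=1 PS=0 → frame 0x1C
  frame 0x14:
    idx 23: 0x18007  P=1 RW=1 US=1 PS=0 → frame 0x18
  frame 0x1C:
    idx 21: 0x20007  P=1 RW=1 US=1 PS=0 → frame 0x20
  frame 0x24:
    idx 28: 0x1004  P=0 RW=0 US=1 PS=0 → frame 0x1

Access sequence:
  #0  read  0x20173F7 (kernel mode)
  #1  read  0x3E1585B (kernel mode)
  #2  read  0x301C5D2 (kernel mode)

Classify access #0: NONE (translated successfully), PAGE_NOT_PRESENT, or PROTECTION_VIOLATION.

Trace:
#0 VA=0x20173F7 (r,kernel):
  L0: frame=0x12 idx=16 entry=0x14007 [P=1 RW=1 US=1 PS=0]
  L1: frame=0x14 idx=23 entry=0x18007 [P=1 RW=1 US=1 PS=0]
  → PA=0x183F7  (2 entries read)
#1 VA=0x3E1585B (r,kernel):
  L0: frame=0x12 idx=31 entry=0x1C007 [P=1 RW=1 US=1 PS=0]
  L1: frame=0x1C idx=21 entry=0x20007 [P=1 RW=1 US=1 PS=0]
  → PA=0x2085B  (2 entries read)
#2 VA=0x301C5D2 (r,kernel):
  L0: frame=0x12 idx=24 entry=0x24007 [P=1 RW=1 US=1 PS=0]
  L1: frame=0x24 idx=28 entry=0x1004 [P=0 RW=0 US=1 PS=0]
  → PAGE_NOT_PRESENT  (2 entries read)

Access #0 fault: NONE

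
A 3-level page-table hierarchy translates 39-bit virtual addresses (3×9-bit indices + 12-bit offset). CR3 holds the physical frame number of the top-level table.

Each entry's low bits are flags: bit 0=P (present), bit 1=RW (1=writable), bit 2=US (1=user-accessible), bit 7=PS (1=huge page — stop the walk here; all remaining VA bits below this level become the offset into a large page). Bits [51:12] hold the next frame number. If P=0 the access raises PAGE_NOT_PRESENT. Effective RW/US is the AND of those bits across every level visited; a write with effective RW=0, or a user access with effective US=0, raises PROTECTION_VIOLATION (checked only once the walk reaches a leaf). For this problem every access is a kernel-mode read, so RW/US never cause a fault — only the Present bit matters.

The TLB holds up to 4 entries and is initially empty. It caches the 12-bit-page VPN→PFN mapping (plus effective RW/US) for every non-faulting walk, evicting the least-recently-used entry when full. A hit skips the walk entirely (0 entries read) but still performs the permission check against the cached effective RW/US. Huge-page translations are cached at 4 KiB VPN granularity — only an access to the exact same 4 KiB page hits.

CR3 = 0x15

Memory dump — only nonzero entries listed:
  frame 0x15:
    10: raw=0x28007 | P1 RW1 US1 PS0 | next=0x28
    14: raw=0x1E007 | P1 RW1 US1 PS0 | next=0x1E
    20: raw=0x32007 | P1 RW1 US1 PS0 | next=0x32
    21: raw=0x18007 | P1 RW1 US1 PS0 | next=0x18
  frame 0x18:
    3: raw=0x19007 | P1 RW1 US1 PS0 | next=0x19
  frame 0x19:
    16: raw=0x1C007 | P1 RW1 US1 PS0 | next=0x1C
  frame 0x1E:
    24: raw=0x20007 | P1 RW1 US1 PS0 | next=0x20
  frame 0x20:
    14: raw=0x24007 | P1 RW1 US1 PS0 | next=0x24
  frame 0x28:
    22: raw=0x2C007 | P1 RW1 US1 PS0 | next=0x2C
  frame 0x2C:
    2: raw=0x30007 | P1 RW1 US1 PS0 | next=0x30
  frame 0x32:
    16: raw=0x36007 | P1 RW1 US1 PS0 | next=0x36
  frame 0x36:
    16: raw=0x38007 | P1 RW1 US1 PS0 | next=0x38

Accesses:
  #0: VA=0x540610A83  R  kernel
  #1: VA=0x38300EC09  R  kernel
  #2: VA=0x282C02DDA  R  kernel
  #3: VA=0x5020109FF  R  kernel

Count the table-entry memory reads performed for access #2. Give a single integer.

Trace:
#0 VA=0x540610A83 (r,kernel):
  lvl0: tbl 0x15, slot 21 ⇒ 0x18007 (P1/RW1/US1/PS0)
  lvl1: tbl 0x18, slot 3 ⇒ 0x19007 (P1/RW1/US1/PS0)
  lvl2: tbl 0x19, slot 16 ⇒ 0x1C007 (P1/RW1/US1/PS0)
  → PA=0x1CA83  (3 entries read)
#1 VA=0x38300EC09 (r,kernel):
  lvl0: tbl 0x15, slot 14 ⇒ 0x1E007 (P1/RW1/US1/PS0)
  lvl1: tbl 0x1E, slot 24 ⇒ 0x20007 (P1/RW1/US1/PS0)
  lvl2: tbl 0x20, slot 14 ⇒ 0x24007 (P1/RW1/US1/PS0)
  → PA=0x24C09  (3 entries read)
#2 VA=0x282C02DDA (r,kernel):
  lvl0: tbl 0x15, slot 10 ⇒ 0x28007 (P1/RW1/US1/PS0)
  lvl1: tbl 0x28, slot 22 ⇒ 0x2C007 (P1/RW1/US1/PS0)
  lvl2: tbl 0x2C, slot 2 ⇒ 0x30007 (P1/RW1/US1/PS0)
  → PA=0x30DDA  (3 entries read)
#3 VA=0x5020109FF (r,kernel):
  lvl0: tbl 0x15, slot 20 ⇒ 0x32007 (P1/RW1/US1/PS0)
  lvl1: tbl 0x32, slot 16 ⇒ 0x36007 (P1/RW1/US1/PS0)
  lvl2: tbl 0x36, slot 16 ⇒ 0x38007 (P1/RW1/US1/PS0)
  → PA=0x389FF  (3 entries read)

Entries read for #2: 3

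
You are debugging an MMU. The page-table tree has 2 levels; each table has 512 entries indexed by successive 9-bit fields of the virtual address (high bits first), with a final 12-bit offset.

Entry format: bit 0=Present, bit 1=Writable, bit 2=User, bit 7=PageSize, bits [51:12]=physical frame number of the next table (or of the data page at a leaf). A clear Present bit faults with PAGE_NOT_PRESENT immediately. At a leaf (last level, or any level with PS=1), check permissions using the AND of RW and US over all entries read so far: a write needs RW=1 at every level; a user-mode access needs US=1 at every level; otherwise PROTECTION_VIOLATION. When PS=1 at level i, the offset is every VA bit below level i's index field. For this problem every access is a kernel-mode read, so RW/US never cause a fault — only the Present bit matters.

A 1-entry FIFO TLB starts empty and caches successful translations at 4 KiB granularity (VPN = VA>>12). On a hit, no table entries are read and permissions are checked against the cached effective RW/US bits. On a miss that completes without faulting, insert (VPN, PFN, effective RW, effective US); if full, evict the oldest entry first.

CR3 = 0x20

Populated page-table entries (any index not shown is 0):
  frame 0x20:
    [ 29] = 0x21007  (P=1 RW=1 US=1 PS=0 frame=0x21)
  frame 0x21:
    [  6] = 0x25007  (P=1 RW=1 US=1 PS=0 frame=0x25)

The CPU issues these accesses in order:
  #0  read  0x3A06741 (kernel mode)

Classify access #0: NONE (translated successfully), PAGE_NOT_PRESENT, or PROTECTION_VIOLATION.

Walk each access:
#0 VA=0x3A06741 (r,kernel):
  [0] read 0x20 idx=29: raw=0x21007 flags P=1 W=1 U=1 S=0
  [1] read 0x21 idx=6: raw=0x25007 flags P=1 W=1 U=1 S=0
  ✓ 0x25741  — 2 lookups

Access #0 fault: NONE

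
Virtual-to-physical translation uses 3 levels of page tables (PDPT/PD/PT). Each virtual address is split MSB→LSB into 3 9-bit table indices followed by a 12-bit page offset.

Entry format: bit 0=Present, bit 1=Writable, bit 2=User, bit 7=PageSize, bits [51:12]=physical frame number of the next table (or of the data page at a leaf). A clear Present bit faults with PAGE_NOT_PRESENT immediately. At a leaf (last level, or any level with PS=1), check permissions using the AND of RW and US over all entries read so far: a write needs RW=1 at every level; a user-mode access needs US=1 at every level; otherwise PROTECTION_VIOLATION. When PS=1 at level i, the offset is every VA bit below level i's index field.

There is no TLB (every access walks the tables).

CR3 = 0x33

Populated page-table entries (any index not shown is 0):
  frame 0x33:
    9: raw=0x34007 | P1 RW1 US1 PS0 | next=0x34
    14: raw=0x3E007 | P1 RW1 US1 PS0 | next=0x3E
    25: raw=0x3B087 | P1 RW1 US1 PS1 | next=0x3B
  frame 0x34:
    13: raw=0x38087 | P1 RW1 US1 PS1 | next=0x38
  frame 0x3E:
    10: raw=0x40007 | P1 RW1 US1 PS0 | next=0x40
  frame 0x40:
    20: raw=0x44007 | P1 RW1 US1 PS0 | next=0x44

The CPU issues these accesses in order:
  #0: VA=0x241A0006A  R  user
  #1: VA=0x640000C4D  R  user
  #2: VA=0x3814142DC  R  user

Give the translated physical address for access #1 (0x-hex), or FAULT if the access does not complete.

Walk each access:
#0 VA=0x241A0006A (r,user):
  L0: frame=0x33 idx=9 entry=0x34007 [P=1 RW=1 US=1 PS=0]
  L1: frame=0x34 idx=13 entry=0x38087 [P=1 RW=1 US=1 PS=1]
  → PA=0x3806A (huge @L1)  (2 entries read)
#1 VA=0x640000C4D (r,user):
  L0: frame=0x33 idx=25 entry=0x3B087 [P=1 RW=1 US=1 PS=1]
  → PA=0x3BC4D (huge @L0)  (1 entries read)
#2 VA=0x3814142DC (r,user):
  L0: frame=0x33 idx=14 entry=0x3E007 [P=1 RW=1 US=1 PS=0]
  L1: frame=0x3E idx=10 entry=0x40007 [P=1 RW=1 US=1 PS=0]
  L2: frame=0x40 idx=20 entry=0x44007 [P=1 RW=1 US=1 PS=0]
  → PA=0x442DC  (3 entries read)

Access #1 PA: 0x3BC4D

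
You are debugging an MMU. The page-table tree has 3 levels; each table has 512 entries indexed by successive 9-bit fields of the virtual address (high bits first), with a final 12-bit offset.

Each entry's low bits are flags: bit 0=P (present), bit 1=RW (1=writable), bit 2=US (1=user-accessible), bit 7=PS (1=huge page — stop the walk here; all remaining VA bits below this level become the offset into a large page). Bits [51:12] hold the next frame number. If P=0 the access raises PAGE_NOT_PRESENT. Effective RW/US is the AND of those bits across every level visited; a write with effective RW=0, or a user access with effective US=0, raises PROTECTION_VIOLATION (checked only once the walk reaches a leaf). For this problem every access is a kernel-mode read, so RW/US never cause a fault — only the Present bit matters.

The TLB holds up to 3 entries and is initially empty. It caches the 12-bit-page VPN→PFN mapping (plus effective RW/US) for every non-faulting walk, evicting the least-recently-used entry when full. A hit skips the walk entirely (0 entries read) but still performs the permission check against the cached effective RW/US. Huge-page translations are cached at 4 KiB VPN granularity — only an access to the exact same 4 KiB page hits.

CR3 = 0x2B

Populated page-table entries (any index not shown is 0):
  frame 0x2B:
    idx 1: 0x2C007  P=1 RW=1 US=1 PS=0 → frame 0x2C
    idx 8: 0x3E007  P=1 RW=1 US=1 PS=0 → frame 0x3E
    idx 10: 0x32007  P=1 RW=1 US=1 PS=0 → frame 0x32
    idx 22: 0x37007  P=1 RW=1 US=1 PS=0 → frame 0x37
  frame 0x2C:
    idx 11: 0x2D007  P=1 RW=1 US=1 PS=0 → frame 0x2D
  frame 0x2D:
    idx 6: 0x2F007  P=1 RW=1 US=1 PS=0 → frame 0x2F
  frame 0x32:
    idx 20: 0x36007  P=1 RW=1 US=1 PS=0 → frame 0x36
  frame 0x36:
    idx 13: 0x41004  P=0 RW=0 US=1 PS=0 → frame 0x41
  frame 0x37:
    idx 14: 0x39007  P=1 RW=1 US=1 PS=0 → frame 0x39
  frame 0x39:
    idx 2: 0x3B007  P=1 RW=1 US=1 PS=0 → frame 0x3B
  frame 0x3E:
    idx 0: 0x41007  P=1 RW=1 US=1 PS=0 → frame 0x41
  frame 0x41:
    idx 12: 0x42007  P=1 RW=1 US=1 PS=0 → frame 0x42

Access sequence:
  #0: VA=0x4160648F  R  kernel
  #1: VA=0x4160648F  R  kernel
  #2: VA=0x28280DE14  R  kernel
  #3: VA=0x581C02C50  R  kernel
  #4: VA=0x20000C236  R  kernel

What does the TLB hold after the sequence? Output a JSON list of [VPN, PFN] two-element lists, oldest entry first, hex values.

Per-access translation:
#0 VA=0x4160648F (r,kernel):
  L0: frame=0x2B idx=1 entry=0x2C007 [P=1 RW=1 US=1 PS=0]
  L1: frame=0x2C idx=11 entry=0x2D007 [P=1 RW=1 US=1 PS=0]
  L2: frame=0x2D idx=6 entry=0x2F007 [P=1 RW=1 US=1 PS=0]
  → PA=0x2F48F  (3 entries read)
#1 VA=0x4160648F (r,kernel):
  TLB hit vpn=0x41606 → PA=0x2F48F
#2 VA=0x28280DE14 (r,kernel):
  L0: frame=0x2B idx=10 entry=0x32007 [P=1 RW=1 US=1 PS=0]
  L1: frame=0x32 idx=20 entry=0x36007 [P=1 RW=1 US=1 PS=0]
  L2: frame=0x36 idx=13 entry=0x41004 [P=0 RW=0 US=1 PS=0]
  ✗ PAGE_NOT_PRESENT  [3 reads]
#3 VA=0x581C02C50 (r,kernel):
  L0: frame=0x2B idx=22 entry=0x37007 [P=1 RW=1 US=1 PS=0]
  L1: frame=0x37 idx=14 entry=0x39007 [P=1 RW=1 US=1 PS=0]
  L2: frame=0x39 idx=2 entry=0x3B007 [P=1 RW=1 US=1 PS=0]
  → PA=0x3BC50  (3 entries read)
#4 VA=0x20000C236 (r,kernel):
  L0: frame=0x2B idx=8 entry=0x3E007 [P=1 RW=1 US=1 PS=0]
  L1: frame=0x3E idx=0 entry=0x41007 [P=1 RW=1 US=1 PS=0]
  L2: frame=0x41 idx=12 entry=0x42007 [P=1 RW=1 US=1 PS=0]
  → PA=0x42236  (3 entries read)

TLB: [["0x41606", "0x2F"], ["0x581C02", "0x3B"], ["0x20000C", "0x42"]]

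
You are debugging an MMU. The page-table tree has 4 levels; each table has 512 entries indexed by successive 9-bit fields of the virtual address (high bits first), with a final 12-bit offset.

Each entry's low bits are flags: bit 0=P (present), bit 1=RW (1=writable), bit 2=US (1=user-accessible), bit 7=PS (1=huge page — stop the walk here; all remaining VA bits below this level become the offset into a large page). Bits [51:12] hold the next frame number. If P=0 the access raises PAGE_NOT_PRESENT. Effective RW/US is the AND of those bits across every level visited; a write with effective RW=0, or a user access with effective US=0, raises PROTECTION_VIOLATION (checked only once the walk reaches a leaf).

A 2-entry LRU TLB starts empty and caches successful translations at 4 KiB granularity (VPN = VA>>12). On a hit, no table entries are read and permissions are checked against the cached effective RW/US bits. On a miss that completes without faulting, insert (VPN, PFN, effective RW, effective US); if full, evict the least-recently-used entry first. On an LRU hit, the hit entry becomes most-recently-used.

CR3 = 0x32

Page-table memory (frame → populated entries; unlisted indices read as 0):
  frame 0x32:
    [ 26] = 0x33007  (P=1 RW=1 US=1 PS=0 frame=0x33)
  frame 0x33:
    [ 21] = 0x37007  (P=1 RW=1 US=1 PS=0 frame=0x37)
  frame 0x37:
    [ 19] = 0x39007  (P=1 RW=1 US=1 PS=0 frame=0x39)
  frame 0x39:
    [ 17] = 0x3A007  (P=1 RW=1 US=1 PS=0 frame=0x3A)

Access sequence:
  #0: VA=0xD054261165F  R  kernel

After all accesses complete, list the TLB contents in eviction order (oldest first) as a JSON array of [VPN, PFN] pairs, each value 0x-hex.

Walk each access:
#0 VA=0xD054261165F (r,kernel):
  L0 @0x32[26] → 0x33007  P=1,RW=1,US=1,PS=0
  L1 @0x33[21] → 0x37007  P=1,RW=1,US=1,PS=0
  L2 @0x37[19] → 0x39007  P=1,RW=1,US=1,PS=0
  L3 @0x39[17] → 0x3A007  P=1,RW=1,US=1,PS=0
  ⇒ phys 0x3A65F  [4 reads]

TLB: [["0xD0542611", "0x3A"]]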